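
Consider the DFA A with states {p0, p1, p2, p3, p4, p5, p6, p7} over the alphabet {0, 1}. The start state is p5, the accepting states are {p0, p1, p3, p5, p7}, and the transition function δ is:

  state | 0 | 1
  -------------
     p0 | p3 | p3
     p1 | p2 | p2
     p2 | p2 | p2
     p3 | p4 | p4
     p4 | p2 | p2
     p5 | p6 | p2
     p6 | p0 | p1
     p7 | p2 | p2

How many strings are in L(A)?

The useful subgraph on states {p0, p1, p3, p5, p6} is acyclic, so L(A) is finite; the longest accepting path visits 4 useful states, giving maximum string length 3.
Counting accepting paths from p5 by length: 1 of length 0, 2 of length 2, 2 of length 3. Total 5.

5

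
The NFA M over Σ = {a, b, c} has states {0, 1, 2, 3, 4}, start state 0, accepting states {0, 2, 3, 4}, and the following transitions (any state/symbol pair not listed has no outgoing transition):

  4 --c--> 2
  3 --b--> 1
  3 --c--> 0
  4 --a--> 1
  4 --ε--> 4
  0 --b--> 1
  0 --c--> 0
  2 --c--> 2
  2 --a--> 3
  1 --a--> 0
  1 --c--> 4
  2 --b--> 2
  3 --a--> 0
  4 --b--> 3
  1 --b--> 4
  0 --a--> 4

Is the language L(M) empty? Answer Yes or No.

No

The empty string ε is accepted: the run 0 ends in the accepting state 0.
Since at least one string is accepted, L(M) is not empty.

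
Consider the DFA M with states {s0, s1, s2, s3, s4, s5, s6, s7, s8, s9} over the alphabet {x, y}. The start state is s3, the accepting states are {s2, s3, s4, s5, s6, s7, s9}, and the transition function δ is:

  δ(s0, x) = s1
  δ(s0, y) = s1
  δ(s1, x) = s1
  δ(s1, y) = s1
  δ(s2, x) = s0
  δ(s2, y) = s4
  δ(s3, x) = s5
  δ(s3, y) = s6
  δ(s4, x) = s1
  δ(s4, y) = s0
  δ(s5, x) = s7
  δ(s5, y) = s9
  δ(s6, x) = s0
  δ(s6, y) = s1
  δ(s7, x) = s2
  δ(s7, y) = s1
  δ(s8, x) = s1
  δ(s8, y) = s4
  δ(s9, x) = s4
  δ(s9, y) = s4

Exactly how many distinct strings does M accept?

9

The useful subgraph on states {s2, s3, s4, s5, s6, s7, s9} is acyclic, so L(M) is finite; the longest accepting path visits 5 useful states, giving maximum string length 4.
Counting accepting paths from s3 by length: 1 of length 0, 2 of length 1, 2 of length 2, 3 of length 3, 1 of length 4. Total 9.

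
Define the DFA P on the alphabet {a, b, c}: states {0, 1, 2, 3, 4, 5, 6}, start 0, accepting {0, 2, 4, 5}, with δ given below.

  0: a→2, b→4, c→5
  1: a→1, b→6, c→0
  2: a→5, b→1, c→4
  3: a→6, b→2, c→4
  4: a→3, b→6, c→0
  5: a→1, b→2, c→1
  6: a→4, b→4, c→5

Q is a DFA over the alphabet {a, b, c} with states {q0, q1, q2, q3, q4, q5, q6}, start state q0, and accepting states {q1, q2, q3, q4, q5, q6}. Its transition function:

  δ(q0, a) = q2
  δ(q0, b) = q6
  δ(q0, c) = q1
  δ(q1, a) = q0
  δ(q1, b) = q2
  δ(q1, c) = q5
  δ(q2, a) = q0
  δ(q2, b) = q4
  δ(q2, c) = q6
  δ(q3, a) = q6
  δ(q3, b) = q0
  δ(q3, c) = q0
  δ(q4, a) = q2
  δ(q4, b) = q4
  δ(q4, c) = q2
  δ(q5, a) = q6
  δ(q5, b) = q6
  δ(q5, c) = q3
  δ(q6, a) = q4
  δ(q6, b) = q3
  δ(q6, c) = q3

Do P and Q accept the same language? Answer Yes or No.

No

The empty string ε is accepted by P but rejected by Q.
So L(P) ≠ L(Q).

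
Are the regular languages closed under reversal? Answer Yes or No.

Yes

Reverse every transition of an NFA for L, make the old start state the unique accepting state, and add a fresh start state with ε-moves to the old accepting states; this NFA accepts Lᴿ.
So the regular languages are closed under reversal.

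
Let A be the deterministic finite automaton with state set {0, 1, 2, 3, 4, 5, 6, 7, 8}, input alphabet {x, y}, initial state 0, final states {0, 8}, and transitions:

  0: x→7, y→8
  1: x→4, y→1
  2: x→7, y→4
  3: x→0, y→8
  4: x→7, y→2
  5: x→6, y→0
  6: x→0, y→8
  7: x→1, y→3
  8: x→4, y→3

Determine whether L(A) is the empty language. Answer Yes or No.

No

The empty string ε is accepted: the run 0 ends in the accepting state 0.
Since at least one string is accepted, L(A) is not empty.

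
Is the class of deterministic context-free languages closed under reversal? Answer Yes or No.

No

L = {c bⁿaⁿ : n≥0} ∪ {d b²ⁿaⁿ : n≥0} is a DCFL: the first symbol tells a deterministic PDA whether to pop one or two b's per a. Its reversal Lᴿ = {aⁿbⁿ c : n≥0} ∪ {aⁿb²ⁿ d : n≥0} is not. DCFLs are closed under right quotient by regular languages, and Lᴿ/{c, d} = {aⁿbⁿ : n≥0} ∪ {aⁿb²ⁿ : n≥0} — the standard context-free language accepted by no deterministic PDA (intuitively the machine would have to commit to a b-to-a ratio before the distinguishing marker arrives; formally, a DPDA for it would have a single run on aⁿb²ⁿ, accepting after the prefix aⁿbⁿ and accepting again after n more b's; an ordinary PDA that simulates it on a's and b's and, at any moment when it is accepting, may switch to reading only a fresh letter e while feeding each e to the simulation as a b, would accept aⁱbʲeᵏ (k≥1) exactly when both aⁱbʲ and aⁱbʲ⁺ᵏ are in the language, i.e. its language intersected with the regular set a*b*e⁺ would be exactly {aⁿbⁿeⁿ : n≥1} — impossible, since context-free languages are closed under intersection with regular sets and {aⁿbⁿeⁿ} is not context-free). So Lᴿ cannot be a DCFL.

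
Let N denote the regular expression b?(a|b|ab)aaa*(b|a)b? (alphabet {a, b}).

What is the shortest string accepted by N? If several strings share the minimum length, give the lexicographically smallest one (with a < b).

By inspection of the expression, no string of length less than 4 matches, and aaaa is the lexicographically first match of length 4.

aaaa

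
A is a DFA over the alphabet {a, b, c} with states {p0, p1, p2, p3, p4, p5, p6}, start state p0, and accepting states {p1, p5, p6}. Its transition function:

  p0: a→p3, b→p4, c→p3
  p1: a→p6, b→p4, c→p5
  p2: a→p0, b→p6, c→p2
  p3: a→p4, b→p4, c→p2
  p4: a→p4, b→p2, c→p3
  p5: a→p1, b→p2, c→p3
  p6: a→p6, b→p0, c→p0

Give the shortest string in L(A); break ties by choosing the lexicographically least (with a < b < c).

acb

A breadth-first search from p0 reaches an accepting state first via the path p0 → p3 → p2 → p6 on input acb.
No string of length < 3 is accepted (BFS exhausts all shorter strings without reaching an accepting state), and acb is the lexicographically least accepting string of length 3.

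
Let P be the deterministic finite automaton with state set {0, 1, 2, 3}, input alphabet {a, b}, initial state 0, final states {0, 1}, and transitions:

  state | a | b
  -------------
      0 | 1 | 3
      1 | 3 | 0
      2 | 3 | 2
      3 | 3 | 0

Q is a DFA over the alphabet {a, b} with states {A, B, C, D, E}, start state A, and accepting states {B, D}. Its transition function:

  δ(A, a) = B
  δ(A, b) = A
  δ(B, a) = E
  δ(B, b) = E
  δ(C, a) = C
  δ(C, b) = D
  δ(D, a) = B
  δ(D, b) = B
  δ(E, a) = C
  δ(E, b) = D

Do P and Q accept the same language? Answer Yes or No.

No

The empty string ε is accepted by P but rejected by Q.
So L(P) ≠ L(Q).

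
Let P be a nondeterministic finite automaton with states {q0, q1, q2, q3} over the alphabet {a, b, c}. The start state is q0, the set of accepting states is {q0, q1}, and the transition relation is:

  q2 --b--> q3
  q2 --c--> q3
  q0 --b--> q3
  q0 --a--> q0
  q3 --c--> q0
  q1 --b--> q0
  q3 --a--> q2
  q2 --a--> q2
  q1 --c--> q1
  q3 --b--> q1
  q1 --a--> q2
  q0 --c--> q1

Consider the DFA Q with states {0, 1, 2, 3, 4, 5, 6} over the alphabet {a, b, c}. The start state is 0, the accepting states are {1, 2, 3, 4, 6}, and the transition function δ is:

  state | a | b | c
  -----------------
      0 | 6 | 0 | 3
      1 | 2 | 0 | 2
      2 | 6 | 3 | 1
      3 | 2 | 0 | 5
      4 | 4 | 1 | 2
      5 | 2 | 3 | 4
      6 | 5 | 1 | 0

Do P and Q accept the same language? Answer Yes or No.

The empty string ε is accepted by P but rejected by Q.
So L(P) ≠ L(Q).

No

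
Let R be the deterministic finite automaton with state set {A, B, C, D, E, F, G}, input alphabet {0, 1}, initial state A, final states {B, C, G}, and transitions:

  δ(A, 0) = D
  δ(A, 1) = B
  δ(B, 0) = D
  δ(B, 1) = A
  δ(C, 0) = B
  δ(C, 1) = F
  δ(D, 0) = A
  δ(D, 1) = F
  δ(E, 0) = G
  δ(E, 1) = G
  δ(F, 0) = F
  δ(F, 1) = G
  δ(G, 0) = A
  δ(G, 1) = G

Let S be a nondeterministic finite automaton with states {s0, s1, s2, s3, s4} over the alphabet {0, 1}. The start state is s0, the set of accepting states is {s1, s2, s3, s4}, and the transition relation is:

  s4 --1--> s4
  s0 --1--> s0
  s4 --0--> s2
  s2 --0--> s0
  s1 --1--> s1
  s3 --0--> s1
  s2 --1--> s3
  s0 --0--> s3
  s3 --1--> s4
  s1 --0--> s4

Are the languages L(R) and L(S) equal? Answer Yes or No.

The string 1 is accepted by R but rejected by S.
So L(R) ≠ L(S).

No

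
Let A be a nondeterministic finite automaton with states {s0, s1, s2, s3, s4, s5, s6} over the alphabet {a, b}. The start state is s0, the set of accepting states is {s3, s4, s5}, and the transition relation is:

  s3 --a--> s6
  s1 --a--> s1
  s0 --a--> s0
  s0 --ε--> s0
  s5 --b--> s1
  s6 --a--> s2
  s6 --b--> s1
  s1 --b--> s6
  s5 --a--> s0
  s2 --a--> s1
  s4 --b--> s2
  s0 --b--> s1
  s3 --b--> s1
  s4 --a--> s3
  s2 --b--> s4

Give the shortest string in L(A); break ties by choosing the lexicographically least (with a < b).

A breadth-first search from s0 reaches an accepting state first via the path s0 → s1 → s6 → s2 → s4 on input bbab.
No string of length < 4 is accepted (BFS exhausts all shorter strings without reaching an accepting state), and bbab is the lexicographically least accepting string of length 4.

bbab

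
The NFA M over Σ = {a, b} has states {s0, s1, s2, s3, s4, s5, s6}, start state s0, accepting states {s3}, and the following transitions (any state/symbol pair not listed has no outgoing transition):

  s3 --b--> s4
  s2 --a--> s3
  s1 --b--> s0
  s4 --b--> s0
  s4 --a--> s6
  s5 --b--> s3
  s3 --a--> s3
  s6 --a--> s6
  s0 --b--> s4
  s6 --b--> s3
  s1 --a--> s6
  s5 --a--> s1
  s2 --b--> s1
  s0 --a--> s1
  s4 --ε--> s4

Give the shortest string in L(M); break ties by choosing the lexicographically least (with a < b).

A breadth-first search from s0 reaches an accepting state first via the path s0 → s1 → s6 → s3 on input aab.
No string of length < 3 is accepted (BFS exhausts all shorter strings without reaching an accepting state), and aab is the lexicographically least accepting string of length 3.

aab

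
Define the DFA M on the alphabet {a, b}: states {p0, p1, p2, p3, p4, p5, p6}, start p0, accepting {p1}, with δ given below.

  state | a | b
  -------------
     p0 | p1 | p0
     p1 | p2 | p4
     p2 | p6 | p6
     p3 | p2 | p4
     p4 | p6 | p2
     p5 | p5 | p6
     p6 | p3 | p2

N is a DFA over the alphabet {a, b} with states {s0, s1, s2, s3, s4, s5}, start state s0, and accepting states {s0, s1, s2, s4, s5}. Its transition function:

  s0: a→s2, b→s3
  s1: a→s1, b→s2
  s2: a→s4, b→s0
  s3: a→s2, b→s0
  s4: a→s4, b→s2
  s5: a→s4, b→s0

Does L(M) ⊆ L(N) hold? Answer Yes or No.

Yes

Exploring the product automaton M × N from the start pair (p0, s0), following both machines on each input symbol, reaches 15 state pairs: (p0, s0), (p1, s2), (p0, s3), (p2, s4), (p4, s0), (p6, s4), (p6, s2), (p2, s3), (p3, s4), (p2, s2), (p2, s0), (p6, s0), (p4, s2), (p6, s3), (p3, s2).
M accepts in {p1} and N accepts in {s0, s1, s2, s4, s5}. The reachable pairs whose M-component is accepting are (p1, s2); in each of them the N-component is accepting too, so the product for L(M) \ L(N) (M-component accepting, N-component rejecting) has no reachable accepting pair and the difference is empty.
Hence every string in L(M) is also in L(N).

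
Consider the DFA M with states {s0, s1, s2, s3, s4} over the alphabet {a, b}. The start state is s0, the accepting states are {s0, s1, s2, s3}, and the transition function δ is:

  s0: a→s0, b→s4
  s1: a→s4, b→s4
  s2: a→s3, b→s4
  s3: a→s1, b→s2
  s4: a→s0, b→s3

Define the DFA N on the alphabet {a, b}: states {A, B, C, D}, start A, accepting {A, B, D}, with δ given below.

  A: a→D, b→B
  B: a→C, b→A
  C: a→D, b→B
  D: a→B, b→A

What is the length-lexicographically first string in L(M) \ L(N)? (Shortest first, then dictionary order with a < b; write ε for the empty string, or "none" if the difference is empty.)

ba

The string ba is accepted by M but not by N.
No shorter string lies in the difference, and ba is the lexicographically first length-2 string in L(M) \ L(N).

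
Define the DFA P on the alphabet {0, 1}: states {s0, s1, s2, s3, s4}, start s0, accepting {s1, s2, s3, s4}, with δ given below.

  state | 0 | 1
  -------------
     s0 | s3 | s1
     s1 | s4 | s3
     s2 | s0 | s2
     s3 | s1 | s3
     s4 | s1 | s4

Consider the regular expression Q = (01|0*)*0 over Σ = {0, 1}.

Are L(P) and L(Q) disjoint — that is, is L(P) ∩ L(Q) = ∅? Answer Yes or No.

The string 0 is accepted by both P and Q.
Hence L(P) ∩ L(Q) ≠ ∅.

No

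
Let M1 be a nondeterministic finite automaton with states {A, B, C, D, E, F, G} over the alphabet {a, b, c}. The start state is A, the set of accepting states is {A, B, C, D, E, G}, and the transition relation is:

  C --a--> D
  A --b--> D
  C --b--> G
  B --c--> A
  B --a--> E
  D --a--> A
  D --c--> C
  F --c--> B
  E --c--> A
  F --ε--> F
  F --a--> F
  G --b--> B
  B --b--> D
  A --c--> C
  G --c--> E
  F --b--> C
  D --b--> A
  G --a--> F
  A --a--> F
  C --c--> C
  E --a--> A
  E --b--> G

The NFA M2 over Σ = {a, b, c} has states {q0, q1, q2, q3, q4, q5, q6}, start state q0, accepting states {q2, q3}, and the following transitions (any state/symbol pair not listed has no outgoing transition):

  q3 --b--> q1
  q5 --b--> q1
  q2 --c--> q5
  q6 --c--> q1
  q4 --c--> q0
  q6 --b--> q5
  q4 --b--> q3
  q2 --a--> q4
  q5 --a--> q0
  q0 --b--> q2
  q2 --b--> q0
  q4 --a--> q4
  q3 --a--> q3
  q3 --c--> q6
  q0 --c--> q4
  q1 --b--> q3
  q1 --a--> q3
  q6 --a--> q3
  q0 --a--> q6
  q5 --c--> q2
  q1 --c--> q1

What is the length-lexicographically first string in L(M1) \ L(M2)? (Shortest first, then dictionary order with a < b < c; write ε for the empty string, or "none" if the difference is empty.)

ε

The empty string ε is accepted by M1 but not by M2.
Since ε is the unique shortest string, it is the required witness.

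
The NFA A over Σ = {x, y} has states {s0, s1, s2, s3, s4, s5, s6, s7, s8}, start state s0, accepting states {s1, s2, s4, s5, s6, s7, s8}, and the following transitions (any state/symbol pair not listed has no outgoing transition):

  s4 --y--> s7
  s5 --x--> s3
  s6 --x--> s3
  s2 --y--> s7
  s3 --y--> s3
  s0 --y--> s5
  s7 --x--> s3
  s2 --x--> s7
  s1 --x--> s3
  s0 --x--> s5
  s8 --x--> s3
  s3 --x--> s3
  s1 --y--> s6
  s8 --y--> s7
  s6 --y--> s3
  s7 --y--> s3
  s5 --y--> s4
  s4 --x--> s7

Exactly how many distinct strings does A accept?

8

The useful subgraph on states {s0, s4, s5, s7} is acyclic, so L(A) is finite; the longest accepting path visits 4 useful states, giving maximum string length 3.
Counting accepting paths from s0 by length: 2 of length 1, 2 of length 2, 4 of length 3. Total 8.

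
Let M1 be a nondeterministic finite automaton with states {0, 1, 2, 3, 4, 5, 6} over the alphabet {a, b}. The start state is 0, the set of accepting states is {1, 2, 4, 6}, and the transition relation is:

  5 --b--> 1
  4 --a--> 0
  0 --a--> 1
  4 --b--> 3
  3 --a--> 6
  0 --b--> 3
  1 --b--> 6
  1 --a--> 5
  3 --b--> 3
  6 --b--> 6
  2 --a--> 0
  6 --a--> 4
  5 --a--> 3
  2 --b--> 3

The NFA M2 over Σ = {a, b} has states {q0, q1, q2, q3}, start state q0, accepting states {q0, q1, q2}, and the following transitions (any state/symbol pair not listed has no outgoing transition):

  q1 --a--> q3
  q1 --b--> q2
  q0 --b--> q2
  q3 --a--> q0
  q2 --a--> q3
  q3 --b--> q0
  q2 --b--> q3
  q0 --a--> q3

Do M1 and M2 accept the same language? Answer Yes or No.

No

The string a is accepted by M1 but rejected by M2.
So L(M1) ≠ L(M2).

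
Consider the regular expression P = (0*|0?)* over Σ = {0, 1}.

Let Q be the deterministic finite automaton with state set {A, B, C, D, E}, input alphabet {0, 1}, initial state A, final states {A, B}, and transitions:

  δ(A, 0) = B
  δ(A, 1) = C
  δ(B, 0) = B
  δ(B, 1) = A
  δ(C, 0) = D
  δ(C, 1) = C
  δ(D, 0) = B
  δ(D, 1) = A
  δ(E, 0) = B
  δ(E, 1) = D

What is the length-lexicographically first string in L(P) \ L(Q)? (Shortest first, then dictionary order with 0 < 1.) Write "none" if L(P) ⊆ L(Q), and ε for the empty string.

Converting the expression P to a DFA (subset construction, then merging equivalent states) gives the minimal DFA with states {p0, p1}, start state p0, accepting states {p0} and transitions p0: 0→p0, 1→p1; p1: 0→p1, 1→p1.
Exploring the product automaton P × Q from the start pair (p0, A), following both machines on each input symbol, reaches 6 state pairs: (p0, A), (p0, B), (p1, C), (p1, A), (p1, D), (p1, B).
P accepts in {p0} and Q accepts in {A, B}. The reachable pairs whose P-component is accepting are (p0, A), (p0, B); in each of them the Q-component is accepting too, so the product for L(P) \ L(Q) (P-component accepting, Q-component rejecting) has no reachable accepting pair and the difference is empty.
So every string accepted by P is also accepted by Q: L(P) \ L(Q) = ∅ and there is no such string.

none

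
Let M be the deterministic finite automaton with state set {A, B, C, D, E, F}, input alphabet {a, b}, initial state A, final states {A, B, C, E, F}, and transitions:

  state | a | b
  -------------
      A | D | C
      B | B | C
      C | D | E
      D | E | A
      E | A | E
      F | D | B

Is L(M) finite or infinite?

infinite

State A is reachable from the start and can reach an accepting state, and it lies on the cycle A → C → D → A.
Traversing that cycle any number of times yields accepted strings of unbounded length, so the language is infinite.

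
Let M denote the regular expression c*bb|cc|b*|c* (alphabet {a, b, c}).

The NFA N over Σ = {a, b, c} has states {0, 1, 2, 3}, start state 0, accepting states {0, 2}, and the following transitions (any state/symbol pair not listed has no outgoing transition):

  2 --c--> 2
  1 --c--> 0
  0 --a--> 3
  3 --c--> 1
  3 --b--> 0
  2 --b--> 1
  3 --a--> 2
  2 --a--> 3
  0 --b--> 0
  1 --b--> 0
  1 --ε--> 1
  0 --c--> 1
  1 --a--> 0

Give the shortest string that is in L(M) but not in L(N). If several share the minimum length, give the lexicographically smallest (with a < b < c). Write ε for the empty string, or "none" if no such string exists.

c

The string c is accepted by M but not by N.
No shorter string lies in the difference, and c is the lexicographically first length-1 string in L(M) \ L(N).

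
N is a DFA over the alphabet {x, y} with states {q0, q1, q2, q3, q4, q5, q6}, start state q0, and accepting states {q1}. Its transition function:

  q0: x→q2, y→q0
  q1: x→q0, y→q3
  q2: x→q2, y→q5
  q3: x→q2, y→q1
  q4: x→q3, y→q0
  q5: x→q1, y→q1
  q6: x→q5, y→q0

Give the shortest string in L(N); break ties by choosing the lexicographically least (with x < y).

A breadth-first search from q0 reaches an accepting state first via the path q0 → q2 → q5 → q1 on input xyx.
No string of length < 3 is accepted (BFS exhausts all shorter strings without reaching an accepting state), and xyx is the lexicographically least accepting string of length 3.

xyx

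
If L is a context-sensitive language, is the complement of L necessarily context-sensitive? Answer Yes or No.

Yes

The context-sensitive languages are exactly NSPACE(n), and by the Immerman–Szelepcsényi theorem nondeterministic space classes (from log n up) are closed under complement.
So the context-sensitive languages are closed under complement.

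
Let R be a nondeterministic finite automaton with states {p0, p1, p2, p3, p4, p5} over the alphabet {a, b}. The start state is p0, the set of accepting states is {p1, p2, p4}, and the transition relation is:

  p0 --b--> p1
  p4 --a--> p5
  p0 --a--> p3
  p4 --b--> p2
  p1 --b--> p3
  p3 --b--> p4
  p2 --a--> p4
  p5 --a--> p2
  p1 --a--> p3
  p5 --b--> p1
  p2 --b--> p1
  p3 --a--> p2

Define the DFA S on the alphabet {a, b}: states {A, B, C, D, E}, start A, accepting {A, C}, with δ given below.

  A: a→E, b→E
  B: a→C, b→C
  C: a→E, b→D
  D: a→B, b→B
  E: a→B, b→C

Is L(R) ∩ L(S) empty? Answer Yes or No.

No

The string ab is accepted by both R and S.
Hence L(R) ∩ L(S) ≠ ∅.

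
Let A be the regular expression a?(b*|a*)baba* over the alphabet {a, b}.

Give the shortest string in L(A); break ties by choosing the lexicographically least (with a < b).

bab

By inspection of the expression, no string of length less than 3 matches, and bab is the lexicographically first match of length 3.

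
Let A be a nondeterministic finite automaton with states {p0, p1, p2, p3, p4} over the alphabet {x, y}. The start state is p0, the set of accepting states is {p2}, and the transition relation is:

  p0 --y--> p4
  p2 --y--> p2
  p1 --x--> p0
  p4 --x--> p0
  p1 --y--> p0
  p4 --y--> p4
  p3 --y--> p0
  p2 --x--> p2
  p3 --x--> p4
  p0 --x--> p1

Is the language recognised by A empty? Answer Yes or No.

Yes

The states reachable from the start state are {p0, p1, p4}.
None of the accepting states {p2} is reachable, so no string is accepted and L(A) = ∅.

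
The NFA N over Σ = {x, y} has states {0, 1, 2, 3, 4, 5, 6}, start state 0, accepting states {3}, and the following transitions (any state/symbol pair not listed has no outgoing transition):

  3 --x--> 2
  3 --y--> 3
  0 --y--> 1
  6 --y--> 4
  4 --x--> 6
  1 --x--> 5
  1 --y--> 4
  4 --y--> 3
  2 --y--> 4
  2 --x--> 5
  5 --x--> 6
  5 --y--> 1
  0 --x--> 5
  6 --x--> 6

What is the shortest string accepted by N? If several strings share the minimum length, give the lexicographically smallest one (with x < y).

yyy

A breadth-first search from 0 reaches an accepting state first via the path 0 → 1 → 4 → 3 on input yyy.
No string of length < 3 is accepted (BFS exhausts all shorter strings without reaching an accepting state), and yyy is the lexicographically least accepting string of length 3.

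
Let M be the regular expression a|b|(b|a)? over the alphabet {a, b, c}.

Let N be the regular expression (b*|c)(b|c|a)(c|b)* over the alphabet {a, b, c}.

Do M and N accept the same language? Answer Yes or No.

No

The empty string ε is accepted by M but rejected by N.
So L(M) ≠ L(N).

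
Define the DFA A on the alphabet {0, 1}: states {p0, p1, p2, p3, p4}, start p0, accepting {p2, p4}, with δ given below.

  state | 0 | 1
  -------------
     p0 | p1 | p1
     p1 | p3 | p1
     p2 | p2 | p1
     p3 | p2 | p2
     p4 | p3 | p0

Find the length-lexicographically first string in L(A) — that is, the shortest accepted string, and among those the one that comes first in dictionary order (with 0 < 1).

000

A breadth-first search from p0 reaches an accepting state first via the path p0 → p1 → p3 → p2 on input 000.
No string of length < 3 is accepted (BFS exhausts all shorter strings without reaching an accepting state), and 000 is the lexicographically least accepting string of length 3.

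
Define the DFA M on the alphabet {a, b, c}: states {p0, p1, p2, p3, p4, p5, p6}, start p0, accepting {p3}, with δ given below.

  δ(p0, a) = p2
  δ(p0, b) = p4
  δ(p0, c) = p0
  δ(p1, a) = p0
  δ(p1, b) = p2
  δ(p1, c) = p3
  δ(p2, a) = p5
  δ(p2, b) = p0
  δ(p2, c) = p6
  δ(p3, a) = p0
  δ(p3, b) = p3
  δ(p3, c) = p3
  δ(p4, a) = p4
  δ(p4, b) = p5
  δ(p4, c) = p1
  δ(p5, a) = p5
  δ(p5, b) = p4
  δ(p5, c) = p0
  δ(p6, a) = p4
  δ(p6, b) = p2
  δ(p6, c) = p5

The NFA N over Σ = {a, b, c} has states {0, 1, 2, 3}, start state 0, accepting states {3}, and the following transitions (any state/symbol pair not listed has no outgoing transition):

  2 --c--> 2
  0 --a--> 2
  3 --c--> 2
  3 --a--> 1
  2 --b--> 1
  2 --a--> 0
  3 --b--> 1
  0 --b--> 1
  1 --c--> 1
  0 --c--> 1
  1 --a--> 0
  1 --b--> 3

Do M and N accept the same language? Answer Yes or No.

No

The string bcc is accepted by M but rejected by N.
So L(M) ≠ L(N).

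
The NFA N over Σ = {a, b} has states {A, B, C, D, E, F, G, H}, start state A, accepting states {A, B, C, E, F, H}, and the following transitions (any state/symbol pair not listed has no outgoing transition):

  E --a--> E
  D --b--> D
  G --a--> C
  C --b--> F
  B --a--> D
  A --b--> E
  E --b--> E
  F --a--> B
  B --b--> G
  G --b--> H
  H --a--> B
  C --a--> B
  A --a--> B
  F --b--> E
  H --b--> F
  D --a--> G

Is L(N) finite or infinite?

infinite

State D is reachable from the start and can reach an accepting state, and it lies on the cycle D → D.
Traversing that cycle any number of times yields accepted strings of unbounded length, so the language is infinite.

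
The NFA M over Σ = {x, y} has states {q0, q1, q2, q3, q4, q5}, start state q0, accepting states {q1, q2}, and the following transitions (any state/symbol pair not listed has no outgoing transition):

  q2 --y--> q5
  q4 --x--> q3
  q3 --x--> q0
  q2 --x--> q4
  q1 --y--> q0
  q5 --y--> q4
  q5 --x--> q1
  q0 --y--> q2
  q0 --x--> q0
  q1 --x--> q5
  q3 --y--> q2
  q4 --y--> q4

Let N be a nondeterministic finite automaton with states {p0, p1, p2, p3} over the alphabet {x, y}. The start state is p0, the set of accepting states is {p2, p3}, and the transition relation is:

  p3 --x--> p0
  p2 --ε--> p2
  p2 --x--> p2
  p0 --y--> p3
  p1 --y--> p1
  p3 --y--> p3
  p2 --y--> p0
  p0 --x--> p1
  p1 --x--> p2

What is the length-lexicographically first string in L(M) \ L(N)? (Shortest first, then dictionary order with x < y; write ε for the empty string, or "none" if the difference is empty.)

The string xy is accepted by M but not by N.
No shorter string lies in the difference, and xy is the lexicographically first length-2 string in L(M) \ L(N).

xy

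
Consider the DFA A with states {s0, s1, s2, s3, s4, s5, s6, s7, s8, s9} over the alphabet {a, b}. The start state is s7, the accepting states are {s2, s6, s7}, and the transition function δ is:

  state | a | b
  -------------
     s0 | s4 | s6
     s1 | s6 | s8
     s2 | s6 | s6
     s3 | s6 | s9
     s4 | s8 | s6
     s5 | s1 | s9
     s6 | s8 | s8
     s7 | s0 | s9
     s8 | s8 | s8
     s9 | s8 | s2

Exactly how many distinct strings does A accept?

The useful subgraph on states {s0, s2, s4, s6, s7, s9} is acyclic, so L(A) is finite; the longest accepting path visits 4 useful states, giving maximum string length 3.
Counting accepting paths from s7 by length: 1 of length 0, 2 of length 2, 3 of length 3. Total 6.

6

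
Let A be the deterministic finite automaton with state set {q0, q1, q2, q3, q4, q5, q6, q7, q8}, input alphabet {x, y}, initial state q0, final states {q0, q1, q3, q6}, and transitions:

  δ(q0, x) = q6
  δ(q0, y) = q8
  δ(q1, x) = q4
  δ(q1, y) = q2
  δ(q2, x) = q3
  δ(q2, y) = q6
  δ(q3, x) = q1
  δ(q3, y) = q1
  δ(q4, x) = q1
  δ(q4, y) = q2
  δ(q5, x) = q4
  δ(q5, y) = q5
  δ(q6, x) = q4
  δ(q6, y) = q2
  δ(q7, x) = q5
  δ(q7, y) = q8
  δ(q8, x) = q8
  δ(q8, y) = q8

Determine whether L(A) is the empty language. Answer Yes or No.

The empty string ε is accepted: the run q0 ends in the accepting state q0.
Since at least one string is accepted, L(A) is not empty.

No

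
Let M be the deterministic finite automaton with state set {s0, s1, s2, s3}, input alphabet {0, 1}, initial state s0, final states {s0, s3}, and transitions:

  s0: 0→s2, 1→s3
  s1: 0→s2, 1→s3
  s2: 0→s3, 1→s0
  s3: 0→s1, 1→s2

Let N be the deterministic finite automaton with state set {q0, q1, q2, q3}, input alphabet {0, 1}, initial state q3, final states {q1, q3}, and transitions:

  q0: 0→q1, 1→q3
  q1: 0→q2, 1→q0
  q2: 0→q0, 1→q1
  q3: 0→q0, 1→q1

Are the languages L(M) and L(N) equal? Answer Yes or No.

Exploring the product automaton M × N from the start pair (s0, q3), following both machines on each input symbol, reaches 4 state pairs: (s0, q3), (s2, q0), (s3, q1), (s1, q2).
M accepts in {s0, s3} and N accepts in {q1, q3}. In every reachable pair the two components are either both accepting — (s0, q3), (s3, q1) — or both non-accepting, so no string is accepted by exactly one of the machines: L(M) \ L(N) and L(N) \ L(M) are both empty.
Hence every string is accepted by M iff it is accepted by N, and the two languages coincide.

Yes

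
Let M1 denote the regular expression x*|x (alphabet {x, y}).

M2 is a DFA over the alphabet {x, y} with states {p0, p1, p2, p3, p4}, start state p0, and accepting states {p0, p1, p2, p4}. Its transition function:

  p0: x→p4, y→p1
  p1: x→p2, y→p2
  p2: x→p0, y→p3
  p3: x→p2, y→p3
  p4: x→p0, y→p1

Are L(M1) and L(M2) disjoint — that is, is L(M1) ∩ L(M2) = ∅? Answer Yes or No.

The empty string ε is accepted by both M1 and M2.
Hence L(M1) ∩ L(M2) ≠ ∅.

No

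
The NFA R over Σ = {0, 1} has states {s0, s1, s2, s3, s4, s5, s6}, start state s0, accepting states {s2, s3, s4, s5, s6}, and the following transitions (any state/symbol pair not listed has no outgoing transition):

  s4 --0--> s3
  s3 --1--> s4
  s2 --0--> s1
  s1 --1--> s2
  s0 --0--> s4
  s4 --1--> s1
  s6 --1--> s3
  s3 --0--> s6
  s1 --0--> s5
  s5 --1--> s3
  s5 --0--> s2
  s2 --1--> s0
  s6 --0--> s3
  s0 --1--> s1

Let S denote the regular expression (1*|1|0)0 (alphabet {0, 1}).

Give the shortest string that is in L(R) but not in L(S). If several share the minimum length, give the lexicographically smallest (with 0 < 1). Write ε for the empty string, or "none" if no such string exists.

11

The string 11 is accepted by R but not by S.
No shorter string lies in the difference, and 11 is the lexicographically first length-2 string in L(R) \ L(S).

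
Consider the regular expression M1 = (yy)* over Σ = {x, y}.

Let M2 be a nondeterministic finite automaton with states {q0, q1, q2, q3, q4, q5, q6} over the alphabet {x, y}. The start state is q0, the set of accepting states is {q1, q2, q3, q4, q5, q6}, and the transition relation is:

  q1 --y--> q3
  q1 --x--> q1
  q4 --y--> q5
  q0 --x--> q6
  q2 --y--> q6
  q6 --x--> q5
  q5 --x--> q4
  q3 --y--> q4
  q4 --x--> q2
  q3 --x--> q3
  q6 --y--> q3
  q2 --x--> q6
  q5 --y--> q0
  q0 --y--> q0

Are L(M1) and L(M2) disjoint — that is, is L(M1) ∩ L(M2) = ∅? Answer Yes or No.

Yes

Converting the expression M1 to a DFA (subset construction, then merging equivalent states) gives the minimal DFA with states {r0, r1, r2}, start state r0, accepting states {r0} and transitions r0: x→r1, y→r2; r1: x→r1, y→r1; r2: x→r1, y→r0.
Exploring the product automaton M1 × M2 from the start pair (r0, q0), following both machines on each input symbol, reaches 8 state pairs: (r0, q0), (r1, q6), (r2, q0), (r1, q5), (r1, q3), (r1, q4), (r1, q0), (r1, q2).
M1 accepts in {r0} and M2 accepts in {q1, q2, q3, q4, q5, q6}; no reachable pair has both components accepting, so no string drives both machines to acceptance simultaneously and L(M1) ∩ L(M2) = ∅.
So no string is accepted by both, and the intersection is empty.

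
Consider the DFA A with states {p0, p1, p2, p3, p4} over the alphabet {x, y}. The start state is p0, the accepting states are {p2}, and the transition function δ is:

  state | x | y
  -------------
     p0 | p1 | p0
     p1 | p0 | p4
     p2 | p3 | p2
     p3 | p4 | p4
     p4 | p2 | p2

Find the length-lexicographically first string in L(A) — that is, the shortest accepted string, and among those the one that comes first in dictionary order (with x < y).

A breadth-first search from p0 reaches an accepting state first via the path p0 → p1 → p4 → p2 on input xyx.
No string of length < 3 is accepted (BFS exhausts all shorter strings without reaching an accepting state), and xyx is the lexicographically least accepting string of length 3.

xyx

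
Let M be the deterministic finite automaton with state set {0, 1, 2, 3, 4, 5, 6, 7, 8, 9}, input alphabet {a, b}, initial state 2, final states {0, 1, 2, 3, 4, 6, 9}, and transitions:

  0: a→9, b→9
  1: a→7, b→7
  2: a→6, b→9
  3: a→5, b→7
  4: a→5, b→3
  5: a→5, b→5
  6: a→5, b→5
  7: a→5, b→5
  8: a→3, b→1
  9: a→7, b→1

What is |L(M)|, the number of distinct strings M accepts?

4

The useful subgraph on states {1, 2, 6, 9} is acyclic, so L(M) is finite; the longest accepting path visits 3 useful states, giving maximum string length 2.
Counting accepting paths from 2 by length: 1 of length 0, 2 of length 1, 1 of length 2. Total 4.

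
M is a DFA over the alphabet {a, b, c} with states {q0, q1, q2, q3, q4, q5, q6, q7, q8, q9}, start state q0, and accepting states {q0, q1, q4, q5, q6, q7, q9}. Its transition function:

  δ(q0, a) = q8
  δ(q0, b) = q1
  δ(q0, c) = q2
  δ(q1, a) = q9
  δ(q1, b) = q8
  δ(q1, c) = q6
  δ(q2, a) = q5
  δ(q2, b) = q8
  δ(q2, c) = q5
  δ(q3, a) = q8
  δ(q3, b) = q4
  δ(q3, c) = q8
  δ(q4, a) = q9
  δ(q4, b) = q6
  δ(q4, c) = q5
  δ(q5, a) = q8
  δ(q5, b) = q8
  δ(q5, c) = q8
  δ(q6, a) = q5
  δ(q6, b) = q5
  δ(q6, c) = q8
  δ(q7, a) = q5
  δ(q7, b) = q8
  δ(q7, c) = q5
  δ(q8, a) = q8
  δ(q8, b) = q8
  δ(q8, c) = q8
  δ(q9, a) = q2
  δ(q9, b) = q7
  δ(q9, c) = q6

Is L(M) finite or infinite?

finite

The useful states (reachable from q0 and able to reach an accepting state) are {q0, q1, q2, q5, q6, q7, q9}.
Restricted to these states the transition graph has no cycle, so every accepting path has bounded length and L is finite.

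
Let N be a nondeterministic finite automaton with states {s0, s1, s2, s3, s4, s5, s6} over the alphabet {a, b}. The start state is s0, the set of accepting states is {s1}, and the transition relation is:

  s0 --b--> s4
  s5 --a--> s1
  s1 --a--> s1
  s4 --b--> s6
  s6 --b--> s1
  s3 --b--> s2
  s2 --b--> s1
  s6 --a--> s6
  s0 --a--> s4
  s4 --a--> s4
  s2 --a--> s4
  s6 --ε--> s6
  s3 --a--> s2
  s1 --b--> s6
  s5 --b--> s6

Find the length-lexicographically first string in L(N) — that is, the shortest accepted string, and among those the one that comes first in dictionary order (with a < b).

A breadth-first search from s0 reaches an accepting state first via the path s0 → s4 → s6 → s1 on input abb.
No string of length < 3 is accepted (BFS exhausts all shorter strings without reaching an accepting state), and abb is the lexicographically least accepting string of length 3.

abb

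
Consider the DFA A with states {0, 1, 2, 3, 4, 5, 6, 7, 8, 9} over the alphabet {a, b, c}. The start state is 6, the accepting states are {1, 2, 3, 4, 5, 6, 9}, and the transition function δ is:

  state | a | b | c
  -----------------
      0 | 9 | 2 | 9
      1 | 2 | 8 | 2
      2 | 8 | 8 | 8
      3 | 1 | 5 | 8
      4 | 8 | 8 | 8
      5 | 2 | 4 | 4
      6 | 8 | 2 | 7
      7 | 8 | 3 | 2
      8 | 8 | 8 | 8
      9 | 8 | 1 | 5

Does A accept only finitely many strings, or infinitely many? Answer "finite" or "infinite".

finite

The useful states (reachable from 6 and able to reach an accepting state) are {1, 2, 3, 4, 5, 6, 7}.
Restricted to these states the transition graph has no cycle, so every accepting path has bounded length and L is finite.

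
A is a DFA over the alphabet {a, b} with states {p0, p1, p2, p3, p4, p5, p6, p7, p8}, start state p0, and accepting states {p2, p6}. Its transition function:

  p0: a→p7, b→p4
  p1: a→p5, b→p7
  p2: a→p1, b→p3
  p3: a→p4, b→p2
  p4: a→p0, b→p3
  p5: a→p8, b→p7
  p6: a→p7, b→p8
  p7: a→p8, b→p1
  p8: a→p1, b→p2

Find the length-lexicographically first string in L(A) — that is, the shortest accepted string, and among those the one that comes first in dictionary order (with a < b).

A breadth-first search from p0 reaches an accepting state first via the path p0 → p7 → p8 → p2 on input aab.
No string of length < 3 is accepted (BFS exhausts all shorter strings without reaching an accepting state), and aab is the lexicographically least accepting string of length 3.

aab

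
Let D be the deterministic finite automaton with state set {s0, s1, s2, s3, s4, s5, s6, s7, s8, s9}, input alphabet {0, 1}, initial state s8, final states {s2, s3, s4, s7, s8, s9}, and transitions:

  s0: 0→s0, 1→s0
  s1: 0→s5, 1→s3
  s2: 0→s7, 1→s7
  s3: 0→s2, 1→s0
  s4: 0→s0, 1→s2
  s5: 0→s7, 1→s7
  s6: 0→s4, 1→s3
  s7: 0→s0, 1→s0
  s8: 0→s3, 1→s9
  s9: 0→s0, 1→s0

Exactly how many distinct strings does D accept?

The useful subgraph on states {s2, s3, s7, s8, s9} is acyclic, so L(D) is finite; the longest accepting path visits 4 useful states, giving maximum string length 3.
Counting accepting paths from s8 by length: 1 of length 0, 2 of length 1, 1 of length 2, 2 of length 3. Total 6.

6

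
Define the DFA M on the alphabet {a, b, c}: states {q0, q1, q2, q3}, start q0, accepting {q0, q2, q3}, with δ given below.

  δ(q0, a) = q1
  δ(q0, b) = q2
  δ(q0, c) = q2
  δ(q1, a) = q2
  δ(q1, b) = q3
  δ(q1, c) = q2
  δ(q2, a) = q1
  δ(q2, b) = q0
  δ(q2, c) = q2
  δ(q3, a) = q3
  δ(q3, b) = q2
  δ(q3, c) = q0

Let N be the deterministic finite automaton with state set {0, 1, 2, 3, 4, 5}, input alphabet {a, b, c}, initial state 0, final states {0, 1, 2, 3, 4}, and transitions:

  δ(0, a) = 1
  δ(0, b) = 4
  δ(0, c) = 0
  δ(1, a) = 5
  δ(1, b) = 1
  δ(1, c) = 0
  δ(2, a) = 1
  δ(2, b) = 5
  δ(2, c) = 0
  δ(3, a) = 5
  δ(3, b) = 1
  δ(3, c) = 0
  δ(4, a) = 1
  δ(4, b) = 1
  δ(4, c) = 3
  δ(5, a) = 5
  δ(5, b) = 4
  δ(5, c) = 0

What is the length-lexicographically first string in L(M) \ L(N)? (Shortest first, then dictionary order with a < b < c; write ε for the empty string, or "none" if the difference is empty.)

aa

The string aa is accepted by M but not by N.
No shorter string lies in the difference, and aa is the lexicographically first length-2 string in L(M) \ L(N).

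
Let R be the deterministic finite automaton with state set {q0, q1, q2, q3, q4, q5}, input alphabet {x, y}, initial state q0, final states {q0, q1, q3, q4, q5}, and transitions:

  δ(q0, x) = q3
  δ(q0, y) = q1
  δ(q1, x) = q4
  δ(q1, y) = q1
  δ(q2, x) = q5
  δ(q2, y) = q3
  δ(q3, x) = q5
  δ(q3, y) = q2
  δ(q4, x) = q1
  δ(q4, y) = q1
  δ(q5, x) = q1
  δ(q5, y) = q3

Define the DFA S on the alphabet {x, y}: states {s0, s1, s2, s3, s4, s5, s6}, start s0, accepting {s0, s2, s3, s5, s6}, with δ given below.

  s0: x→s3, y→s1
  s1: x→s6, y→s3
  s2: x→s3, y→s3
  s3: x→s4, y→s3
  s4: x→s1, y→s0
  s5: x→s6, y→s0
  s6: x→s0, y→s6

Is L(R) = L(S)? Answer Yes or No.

No

The string y is accepted by R but rejected by S.
So L(R) ≠ L(S).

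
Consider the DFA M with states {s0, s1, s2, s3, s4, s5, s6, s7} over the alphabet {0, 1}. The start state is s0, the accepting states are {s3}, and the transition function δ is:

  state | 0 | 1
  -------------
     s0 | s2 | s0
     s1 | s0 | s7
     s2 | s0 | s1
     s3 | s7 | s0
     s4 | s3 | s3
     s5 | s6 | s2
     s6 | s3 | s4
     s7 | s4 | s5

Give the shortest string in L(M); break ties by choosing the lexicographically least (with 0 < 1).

01100

A breadth-first search from s0 reaches an accepting state first via the path s0 → s2 → s1 → s7 → s4 → s3 on input 01100.
No string of length < 5 is accepted (BFS exhausts all shorter strings without reaching an accepting state), and 01100 is the lexicographically least accepting string of length 5.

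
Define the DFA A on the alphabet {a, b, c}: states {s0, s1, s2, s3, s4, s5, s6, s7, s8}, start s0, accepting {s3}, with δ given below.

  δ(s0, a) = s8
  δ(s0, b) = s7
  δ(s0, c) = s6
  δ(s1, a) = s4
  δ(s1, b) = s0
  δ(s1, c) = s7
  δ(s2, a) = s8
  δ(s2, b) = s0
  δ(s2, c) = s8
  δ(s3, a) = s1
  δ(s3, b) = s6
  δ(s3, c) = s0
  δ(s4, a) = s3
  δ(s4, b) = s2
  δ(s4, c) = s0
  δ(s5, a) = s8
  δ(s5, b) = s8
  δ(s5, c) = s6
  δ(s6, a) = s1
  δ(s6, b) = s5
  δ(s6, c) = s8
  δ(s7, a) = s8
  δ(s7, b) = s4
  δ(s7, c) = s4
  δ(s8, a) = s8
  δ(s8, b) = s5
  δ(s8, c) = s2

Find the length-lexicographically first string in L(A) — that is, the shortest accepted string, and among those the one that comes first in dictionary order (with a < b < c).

bba

A breadth-first search from s0 reaches an accepting state first via the path s0 → s7 → s4 → s3 on input bba.
No string of length < 3 is accepted (BFS exhausts all shorter strings without reaching an accepting state), and bba is the lexicographically least accepting string of length 3.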